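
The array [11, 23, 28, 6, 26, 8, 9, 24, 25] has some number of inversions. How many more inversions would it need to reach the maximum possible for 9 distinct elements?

20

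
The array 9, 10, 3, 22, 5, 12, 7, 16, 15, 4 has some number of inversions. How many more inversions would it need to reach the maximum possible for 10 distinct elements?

Maximum inversions for 10 distinct elements is C(10, 2) = 10·9/2 = 45.
Current inversions — for each element, count later smaller elements:
9: 4
10: 4
3: 0
22: 6
5: 1
12: 2
7: 1
16: 2
15: 1
4: 0
Current total: 4 + 4 + 0 + 6 + 1 + 2 + 1 + 2 + 1 + 0 = 21
Shortfall: 45 − 21 = 24

24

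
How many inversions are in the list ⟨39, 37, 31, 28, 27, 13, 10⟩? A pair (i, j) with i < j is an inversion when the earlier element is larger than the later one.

21

Element-by-element contributions:
39: 6
37: 5
31: 4
28: 3
27: 2
13: 1
10: 0
Sum: 6 + 5 + 4 + 3 + 2 + 1 + 0 = 21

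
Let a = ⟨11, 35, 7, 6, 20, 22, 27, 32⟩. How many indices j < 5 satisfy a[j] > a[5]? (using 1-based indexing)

The element at index 5 is 20.
Elements before it: 11, 35, 7, 6
Those larger than 20: 35

1 such element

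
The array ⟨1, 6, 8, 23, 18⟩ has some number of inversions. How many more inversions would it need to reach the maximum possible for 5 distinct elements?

Maximum inversions for 5 distinct elements is C(5, 2) = 5·4/2 = 10.
Current inversions — for each element, count later smaller elements:
1: 0
6: 0
8: 0
23: 1
18: 0
Current total: 0 + 0 + 0 + 1 + 0 = 1
Shortfall: 10 − 1 = 9

9 inversions short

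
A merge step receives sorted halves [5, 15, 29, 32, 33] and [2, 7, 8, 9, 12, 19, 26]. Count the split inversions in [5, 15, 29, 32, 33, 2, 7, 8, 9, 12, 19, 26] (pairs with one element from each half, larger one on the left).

27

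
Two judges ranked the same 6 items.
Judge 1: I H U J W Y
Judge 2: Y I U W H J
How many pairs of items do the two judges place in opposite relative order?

8 discordant pairs

Assign each item its position (1..6) in the first ordering, then rewrite the second ordering as that position sequence:
positions: I→1, H→2, U→3, J→4, W→5, Y→6
second ordering as positions: [6, 1, 3, 5, 2, 4]
Discordant pairs = inversions in this position sequence.
6: 1, 3, 5, 2, 4 → 5
1: 0
3: 2 → 1
5: 2, 4 → 2
2: 0
4: 0
Total: 5 + 0 + 1 + 2 + 0 + 0 = 8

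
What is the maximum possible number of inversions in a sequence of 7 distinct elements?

A reversed (strictly descending) arrangement makes every pair an inversion, giving C(7, 2) inversions.
C(7, 2) = 7·6/2 = 21

There are 21 inversions.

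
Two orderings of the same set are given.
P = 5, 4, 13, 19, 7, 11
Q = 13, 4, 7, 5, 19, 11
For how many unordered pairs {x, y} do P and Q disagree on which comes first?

5

Assign each item its position (1..6) in the first ordering, then rewrite the second ordering as that position sequence:
positions: 5→1, 4→2, 13→3, 19→4, 7→5, 11→6
second ordering as positions: [3, 2, 5, 1, 4, 6]
Discordant pairs = inversions in this position sequence.
3: 2, 1 → 2
2: 1 → 1
5: 1, 4 → 2
1: 0
4: 0
6: 0
Total: 2 + 1 + 2 + 0 + 0 + 0 = 5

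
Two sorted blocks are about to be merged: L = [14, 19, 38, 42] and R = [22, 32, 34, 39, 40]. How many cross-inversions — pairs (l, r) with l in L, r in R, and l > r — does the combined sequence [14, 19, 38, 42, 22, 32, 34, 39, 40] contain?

8

For each element r of the right run, count left-run elements greater than r:
r = 22: 38, 42 → 2
r = 32: 38, 42 → 2
r = 34: 38, 42 → 2
r = 39: 42 → 1
r = 40: 42 → 1
Cross-inversions: 2 + 2 + 2 + 1 + 1 = 8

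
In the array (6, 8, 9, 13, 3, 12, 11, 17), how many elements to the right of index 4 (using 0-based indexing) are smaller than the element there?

0 such elements

The element at index 4 is 3.
Elements after it: 12, 11, 17
None of them are smaller than 3.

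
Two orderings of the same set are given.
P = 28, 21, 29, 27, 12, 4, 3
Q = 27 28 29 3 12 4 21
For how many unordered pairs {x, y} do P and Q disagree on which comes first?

Assign each item its position (1..7) in the first ordering, then rewrite the second ordering as that position sequence:
positions: 28→1, 21→2, 29→3, 27→4, 12→5, 4→6, 3→7
second ordering as positions: [4, 1, 3, 7, 5, 6, 2]
Discordant pairs = inversions in this position sequence.
4: 1, 3, 2 → 3
1: 0
3: 2 → 1
7: 5, 6, 2 → 3
5: 2 → 1
6: 2 → 1
2: 0
Total: 3 + 0 + 1 + 3 + 1 + 1 + 0 = 9

9 disagreeing pairs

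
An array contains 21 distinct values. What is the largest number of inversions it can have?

The maximum occurs when the array is in strictly decreasing order: every one of the C(21, 2) pairs is inverted.
C(21, 2) = 21·20/2 = 210

There are 210 inversions.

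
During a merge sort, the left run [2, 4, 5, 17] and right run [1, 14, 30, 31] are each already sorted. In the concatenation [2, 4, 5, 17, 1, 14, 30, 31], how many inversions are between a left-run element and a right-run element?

Take each right-half value and tally the left-half values above it:
r = 1: 2, 4, 5, 17 → 4
r = 14: 17 → 1
r = 30: none → 0
r = 31: none → 0
Cross-inversions: 4 + 1 + 0 + 0 = 5

5 split inversions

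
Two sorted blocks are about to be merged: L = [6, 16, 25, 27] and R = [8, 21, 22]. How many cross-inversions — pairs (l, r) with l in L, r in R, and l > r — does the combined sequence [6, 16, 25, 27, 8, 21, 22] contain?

7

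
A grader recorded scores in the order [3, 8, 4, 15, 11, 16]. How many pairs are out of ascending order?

For each element, count later entries that are smaller:
3: 0
8: 1
4: 0
15: 1
11: 0
16: 0
Sum: 0 + 1 + 0 + 1 + 0 + 0 = 2

There are 2 inversions.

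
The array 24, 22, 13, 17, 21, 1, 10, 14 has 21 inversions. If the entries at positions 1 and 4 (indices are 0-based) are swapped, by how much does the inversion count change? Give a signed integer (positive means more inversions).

Positions 1 and 4 hold 22 and 21; after swapping, the array is [24, 21, 13, 17, 22, 1, 10, 14].
Sweep left to right; for each value list the smaller values that follow it:
24: 7
21: 5
13: 2
17: 3
22: 3
1: 0
10: 0
14: 0
Sum: 7 + 5 + 2 + 3 + 3 + 0 + 0 + 0 = 20
Change: 20 − 21 = -1

-1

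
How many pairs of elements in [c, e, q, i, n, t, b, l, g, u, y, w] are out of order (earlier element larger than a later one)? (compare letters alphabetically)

17

For each element, count later entries that are smaller:
c → b → 1
e → b → 1
q → i, n, b, l, g → 5
i → b, g → 2
n → b, l, g → 3
t → b, l, g → 3
b → none → 0
l → g → 1
g → none → 0
u → none → 0
y → w → 1
w → none → 0
Sum: 1 + 1 + 5 + 2 + 3 + 3 + 0 + 1 + 0 + 0 + 1 + 0 = 17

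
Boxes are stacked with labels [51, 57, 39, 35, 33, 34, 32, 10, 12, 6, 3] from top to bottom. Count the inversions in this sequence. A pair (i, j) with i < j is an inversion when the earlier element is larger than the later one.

52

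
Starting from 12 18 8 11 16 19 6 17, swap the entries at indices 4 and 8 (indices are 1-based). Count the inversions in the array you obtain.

16 inversions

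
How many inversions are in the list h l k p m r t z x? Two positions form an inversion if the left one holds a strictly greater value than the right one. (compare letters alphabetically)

3 inversions

Count, for each position, how many later elements it exceeds:
h: 0
l: 1
k: 0
p: 1
m: 0
r: 0
t: 0
z: 1
x: 0
Sum: 0 + 1 + 0 + 1 + 0 + 0 + 0 + 1 + 0 = 3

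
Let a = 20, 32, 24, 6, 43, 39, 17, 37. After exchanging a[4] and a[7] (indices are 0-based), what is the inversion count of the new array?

Positions 4 and 7 hold 43 and 37; after swapping, the array is [20, 32, 24, 6, 37, 39, 17, 43].
Sweep left to right; for each value list the smaller values that follow it:
20: 2
32: 3
24: 2
6: 0
37: 1
39: 1
17: 0
43: 0
Sum: 2 + 3 + 2 + 0 + 1 + 1 + 0 + 0 = 9

9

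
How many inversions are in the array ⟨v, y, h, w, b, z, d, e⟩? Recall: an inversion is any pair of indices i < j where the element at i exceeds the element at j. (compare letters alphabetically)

17

For each element, count later entries that are smaller:
v → h, b, d, e → 4
y → h, w, b, d, e → 5
h → b, d, e → 3
w → b, d, e → 3
b → none → 0
z → d, e → 2
d → none → 0
e → none → 0
Sum: 4 + 5 + 3 + 3 + 0 + 2 + 0 + 0 = 17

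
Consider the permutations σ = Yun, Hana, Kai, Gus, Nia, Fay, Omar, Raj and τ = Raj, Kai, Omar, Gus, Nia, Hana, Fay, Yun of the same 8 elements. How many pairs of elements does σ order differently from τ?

Assign each item its position (1..8) in the first ordering, then rewrite the second ordering as that position sequence:
positions: Yun→1, Hana→2, Kai→3, Gus→4, Nia→5, Fay→6, Omar→7, Raj→8
second ordering as positions: [8, 3, 7, 4, 5, 2, 6, 1]
Discordant pairs = inversions in this position sequence.
8: 3, 7, 4, 5, 2, 6, 1 → 7
3: 2, 1 → 2
7: 4, 5, 2, 6, 1 → 5
4: 2, 1 → 2
5: 2, 1 → 2
2: 1 → 1
6: 1 → 1
1: 0
Total: 7 + 2 + 5 + 2 + 2 + 1 + 1 + 0 = 20

20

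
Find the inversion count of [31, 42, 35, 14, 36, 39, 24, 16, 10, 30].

30

Element-by-element contributions:
31: 5
42: 8
35: 5
14: 1
36: 4
39: 4
24: 2
16: 1
10: 0
30: 0
Sum: 5 + 8 + 5 + 1 + 4 + 4 + 2 + 1 + 0 + 0 = 30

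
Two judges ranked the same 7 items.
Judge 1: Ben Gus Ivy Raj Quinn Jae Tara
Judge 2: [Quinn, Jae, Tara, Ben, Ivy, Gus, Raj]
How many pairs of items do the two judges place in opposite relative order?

13 discordant pairs

Assign each item its position (1..7) in the first ordering, then rewrite the second ordering as that position sequence:
positions: Ben→1, Gus→2, Ivy→3, Raj→4, Quinn→5, Jae→6, Tara→7
second ordering as positions: [5, 6, 7, 1, 3, 2, 4]
Discordant pairs = inversions in this position sequence.
5: 1, 3, 2, 4 → 4
6: 1, 3, 2, 4 → 4
7: 1, 3, 2, 4 → 4
1: 0
3: 2 → 1
2: 0
4: 0
Total: 4 + 4 + 4 + 0 + 1 + 0 + 0 = 13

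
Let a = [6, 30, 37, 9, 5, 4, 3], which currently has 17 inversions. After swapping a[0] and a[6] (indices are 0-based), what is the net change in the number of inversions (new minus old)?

Positions 0 and 6 hold 6 and 3; after swapping, the array is [3, 30, 37, 9, 5, 4, 6].
Element-by-element contributions:
3 → none → 0
30 → 9, 5, 4, 6 → 4
37 → 9, 5, 4, 6 → 4
9 → 5, 4, 6 → 3
5 → 4 → 1
4 → none → 0
6 → none → 0
Sum: 0 + 4 + 4 + 3 + 1 + 0 + 0 = 12
Change: 12 − 17 = -5

-5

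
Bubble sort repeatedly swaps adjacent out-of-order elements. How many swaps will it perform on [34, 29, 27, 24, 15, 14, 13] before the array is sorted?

Each adjacent swap fixes exactly one inversion, so the minimum swap count equals the number of inversions.
Count inversions — for each element, later elements that are smaller:
34: 29, 27, 24, 15, 14, 13 → 6
29: 27, 24, 15, 14, 13 → 5
27: 24, 15, 14, 13 → 4
24: 15, 14, 13 → 3
15: 14, 13 → 2
14: 13 → 1
13: none → 0
Total inversions: 6 + 5 + 4 + 3 + 2 + 1 + 0 = 21

21 swaps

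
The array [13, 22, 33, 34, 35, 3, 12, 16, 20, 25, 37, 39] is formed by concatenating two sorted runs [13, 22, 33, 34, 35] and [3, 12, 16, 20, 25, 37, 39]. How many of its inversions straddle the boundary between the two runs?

21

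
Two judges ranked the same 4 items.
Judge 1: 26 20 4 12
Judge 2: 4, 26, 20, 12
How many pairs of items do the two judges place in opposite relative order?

2 discordant pairs

Assign each item its position (1..4) in the first ordering, then rewrite the second ordering as that position sequence:
positions: 26→1, 20→2, 4→3, 12→4
second ordering as positions: [3, 1, 2, 4]
Discordant pairs = inversions in this position sequence.
3: 1, 2 → 2
1: 0
2: 0
4: 0
Total: 2 + 0 + 0 + 0 = 2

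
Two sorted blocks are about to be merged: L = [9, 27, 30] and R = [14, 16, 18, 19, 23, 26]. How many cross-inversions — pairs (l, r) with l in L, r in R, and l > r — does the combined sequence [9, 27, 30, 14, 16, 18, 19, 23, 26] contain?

Take each right-half value and tally the left-half values above it:
r = 14: 27, 30 → 2
r = 16: 27, 30 → 2
r = 18: 27, 30 → 2
r = 19: 27, 30 → 2
r = 23: 27, 30 → 2
r = 26: 27, 30 → 2
Cross-inversions: 2 + 2 + 2 + 2 + 2 + 2 = 12

12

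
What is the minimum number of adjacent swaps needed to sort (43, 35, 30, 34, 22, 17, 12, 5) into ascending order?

27

Each adjacent swap fixes exactly one inversion, so the minimum swap count equals the number of inversions.
Count inversions — for each element, later elements that are smaller:
43: 35, 30, 34, 22, 17, 12, 5 → 7
35: 30, 34, 22, 17, 12, 5 → 6
30: 22, 17, 12, 5 → 4
34: 22, 17, 12, 5 → 4
22: 17, 12, 5 → 3
17: 12, 5 → 2
12: 5 → 1
5: none → 0
Total inversions: 7 + 6 + 4 + 4 + 3 + 2 + 1 + 0 = 27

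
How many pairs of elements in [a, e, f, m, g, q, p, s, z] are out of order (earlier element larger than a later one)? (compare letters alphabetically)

Sweep left to right; for each value list the smaller values that follow it:
a: 0
e: 0
f: 0
m: 1
g: 0
q: 1
p: 0
s: 0
z: 0
Sum: 0 + 0 + 0 + 1 + 0 + 1 + 0 + 0 + 0 = 2

2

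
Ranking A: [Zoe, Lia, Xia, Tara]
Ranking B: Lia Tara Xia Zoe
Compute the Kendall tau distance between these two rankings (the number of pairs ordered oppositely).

4

Assign each item its position (1..4) in the first ordering, then rewrite the second ordering as that position sequence:
positions: Zoe→1, Lia→2, Xia→3, Tara→4
second ordering as positions: [2, 4, 3, 1]
Discordant pairs = inversions in this position sequence.
2: 1 → 1
4: 3, 1 → 2
3: 1 → 1
1: 0
Total: 1 + 2 + 1 + 0 = 4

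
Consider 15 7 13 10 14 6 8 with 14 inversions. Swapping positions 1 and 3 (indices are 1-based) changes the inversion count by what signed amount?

-1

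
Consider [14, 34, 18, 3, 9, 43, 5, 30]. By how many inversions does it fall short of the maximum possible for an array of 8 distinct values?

14 inversions short

Maximum inversions for 8 distinct elements is C(8, 2) = 8·7/2 = 28.
Current inversions — for each element, count later smaller elements:
14: 3
34: 5
18: 3
3: 0
9: 1
43: 2
5: 0
30: 0
Current total: 3 + 5 + 3 + 0 + 1 + 2 + 0 + 0 = 14
Shortfall: 28 − 14 = 14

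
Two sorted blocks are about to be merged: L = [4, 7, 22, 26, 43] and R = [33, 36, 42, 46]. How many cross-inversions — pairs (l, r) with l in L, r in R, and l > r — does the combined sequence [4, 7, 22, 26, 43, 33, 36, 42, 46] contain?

3 split inversions

For each element r of the right run, count left-run elements greater than r:
r = 33: 43 → 1
r = 36: 43 → 1
r = 42: 43 → 1
r = 46: none → 0
Cross-inversions: 1 + 1 + 1 + 0 = 3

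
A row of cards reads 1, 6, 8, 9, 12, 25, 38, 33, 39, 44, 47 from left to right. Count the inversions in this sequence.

Sweep left to right; for each value list the smaller values that follow it:
1: 0
6: 0
8: 0
9: 0
12: 0
25: 0
38: 1
33: 0
39: 0
44: 0
47: 0
Sum: 0 + 0 + 0 + 0 + 0 + 0 + 1 + 0 + 0 + 0 + 0 = 1

1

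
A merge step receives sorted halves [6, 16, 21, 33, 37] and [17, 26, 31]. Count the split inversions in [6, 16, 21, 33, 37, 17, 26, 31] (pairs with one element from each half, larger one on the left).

For each element r of the right run, count left-run elements greater than r:
r = 17: 21, 33, 37 → 3
r = 26: 33, 37 → 2
r = 31: 33, 37 → 2
Cross-inversions: 3 + 2 + 2 = 7

7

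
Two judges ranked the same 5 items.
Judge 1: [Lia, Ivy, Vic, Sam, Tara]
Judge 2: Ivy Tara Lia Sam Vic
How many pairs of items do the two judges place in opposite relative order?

5

Assign each item its position (1..5) in the first ordering, then rewrite the second ordering as that position sequence:
positions: Lia→1, Ivy→2, Vic→3, Sam→4, Tara→5
second ordering as positions: [2, 5, 1, 4, 3]
Discordant pairs = inversions in this position sequence.
2: 1 → 1
5: 1, 4, 3 → 3
1: 0
4: 3 → 1
3: 0
Total: 1 + 3 + 0 + 1 + 0 = 5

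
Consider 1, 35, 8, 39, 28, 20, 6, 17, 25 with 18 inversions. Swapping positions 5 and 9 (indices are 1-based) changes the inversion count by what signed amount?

-1

Positions 5 and 9 hold 28 and 25; after swapping, the array is [1, 35, 8, 39, 25, 20, 6, 17, 28].
Element-by-element contributions:
1: 0
35: 6
8: 1
39: 5
25: 3
20: 2
6: 0
17: 0
28: 0
Sum: 0 + 6 + 1 + 5 + 3 + 2 + 0 + 0 + 0 = 17
Change: 17 − 18 = -1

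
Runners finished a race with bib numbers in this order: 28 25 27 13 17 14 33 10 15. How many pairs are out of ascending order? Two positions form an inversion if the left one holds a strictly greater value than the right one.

24 inversions

For each element, count later entries that are smaller:
28 → 25, 27, 13, 17, 14, 10, 15 → 7
25 → 13, 17, 14, 10, 15 → 5
27 → 13, 17, 14, 10, 15 → 5
13 → 10 → 1
17 → 14, 10, 15 → 3
14 → 10 → 1
33 → 10, 15 → 2
10 → none → 0
15 → none → 0
Sum: 7 + 5 + 5 + 1 + 3 + 1 + 2 + 0 + 0 = 24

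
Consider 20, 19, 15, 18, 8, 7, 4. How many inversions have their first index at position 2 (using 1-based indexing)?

5 such elements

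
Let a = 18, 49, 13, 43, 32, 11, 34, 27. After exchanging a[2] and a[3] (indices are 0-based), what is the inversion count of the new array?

Positions 2 and 3 hold 13 and 43; after swapping, the array is [18, 49, 43, 13, 32, 11, 34, 27].
For each element, count later entries that are smaller:
18: 2
49: 6
43: 5
13: 1
32: 2
11: 0
34: 1
27: 0
Sum: 2 + 6 + 5 + 1 + 2 + 0 + 1 + 0 = 17

17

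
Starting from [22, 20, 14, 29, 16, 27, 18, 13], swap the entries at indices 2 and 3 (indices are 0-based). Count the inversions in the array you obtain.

There are 19 inversions.

Positions 2 and 3 hold 14 and 29; after swapping, the array is [22, 20, 29, 14, 16, 27, 18, 13].
For each element, count later entries that are smaller:
22 → 20, 14, 16, 18, 13 → 5
20 → 14, 16, 18, 13 → 4
29 → 14, 16, 27, 18, 13 → 5
14 → 13 → 1
16 → 13 → 1
27 → 18, 13 → 2
18 → 13 → 1
13 → none → 0
Sum: 5 + 4 + 5 + 1 + 1 + 2 + 1 + 0 = 19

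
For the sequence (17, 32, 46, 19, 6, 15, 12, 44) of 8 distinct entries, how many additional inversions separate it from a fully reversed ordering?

12

Maximum inversions for 8 distinct elements is C(8, 2) = 8·7/2 = 28.
Current inversions — for each element, count later smaller elements:
17: 3
32: 4
46: 5
19: 3
6: 0
15: 1
12: 0
44: 0
Current total: 3 + 4 + 5 + 3 + 0 + 1 + 0 + 0 = 16
Shortfall: 28 − 16 = 12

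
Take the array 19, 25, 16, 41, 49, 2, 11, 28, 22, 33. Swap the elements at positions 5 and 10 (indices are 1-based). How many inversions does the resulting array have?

19

Positions 5 and 10 hold 49 and 33; after swapping, the array is [19, 25, 16, 41, 33, 2, 11, 28, 22, 49].
Count, for each position, how many later elements it exceeds:
19: 3
25: 4
16: 2
41: 5
33: 4
2: 0
11: 0
28: 1
22: 0
49: 0
Sum: 3 + 4 + 2 + 5 + 4 + 0 + 0 + 1 + 0 + 0 = 19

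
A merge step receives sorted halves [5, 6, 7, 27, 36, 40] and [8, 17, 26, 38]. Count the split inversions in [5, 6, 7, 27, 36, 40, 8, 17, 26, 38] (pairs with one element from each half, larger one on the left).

10

Take each right-half value and tally the left-half values above it:
r = 8: 27, 36, 40 → 3
r = 17: 27, 36, 40 → 3
r = 26: 27, 36, 40 → 3
r = 38: 40 → 1
Cross-inversions: 3 + 3 + 3 + 1 = 10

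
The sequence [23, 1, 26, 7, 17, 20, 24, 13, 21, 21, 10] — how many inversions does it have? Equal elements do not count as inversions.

27 out-of-order pairs

Count, for each position, how many later elements it exceeds:
23 → 1, 7, 17, 20, 13, 21, 21, 10 → 8
1 → none → 0
26 → 7, 17, 20, 24, 13, 21, 21, 10 → 8
7 → none → 0
17 → 13, 10 → 2
20 → 13, 10 → 2
24 → 13, 21, 21, 10 → 4
13 → 10 → 1
21 → 10 → 1
21 → 10 → 1
10 → none → 0
Sum: 8 + 0 + 8 + 0 + 2 + 2 + 4 + 1 + 1 + 1 + 0 = 27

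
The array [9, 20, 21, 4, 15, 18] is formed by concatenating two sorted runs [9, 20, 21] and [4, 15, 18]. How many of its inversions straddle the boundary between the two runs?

7

Take each right-half value and tally the left-half values above it:
r = 4: 9, 20, 21 → 3
r = 15: 20, 21 → 2
r = 18: 20, 21 → 2
Cross-inversions: 3 + 2 + 2 = 7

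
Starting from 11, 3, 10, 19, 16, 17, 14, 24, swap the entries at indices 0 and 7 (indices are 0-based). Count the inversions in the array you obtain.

16

Positions 0 and 7 hold 11 and 24; after swapping, the array is [24, 3, 10, 19, 16, 17, 14, 11].
Count, for each position, how many later elements it exceeds:
24 → 3, 10, 19, 16, 17, 14, 11 → 7
3 → none → 0
10 → none → 0
19 → 16, 17, 14, 11 → 4
16 → 14, 11 → 2
17 → 14, 11 → 2
14 → 11 → 1
11 → none → 0
Sum: 7 + 0 + 0 + 4 + 2 + 2 + 1 + 0 = 16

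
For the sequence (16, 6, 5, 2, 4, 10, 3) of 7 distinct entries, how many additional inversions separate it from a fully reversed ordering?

Maximum inversions for 7 distinct elements is C(7, 2) = 7·6/2 = 21.
Current inversions — for each element, count later smaller elements:
16: 6
6: 4
5: 3
2: 0
4: 1
10: 1
3: 0
Current total: 6 + 4 + 3 + 0 + 1 + 1 + 0 = 15
Shortfall: 21 − 15 = 6

6 inversions short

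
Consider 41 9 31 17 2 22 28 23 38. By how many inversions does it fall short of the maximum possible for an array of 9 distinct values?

20

Maximum inversions for 9 distinct elements is C(9, 2) = 9·8/2 = 36.
Current inversions — for each element, count later smaller elements:
41: 8
9: 1
31: 5
17: 1
2: 0
22: 0
28: 1
23: 0
38: 0
Current total: 8 + 1 + 5 + 1 + 0 + 0 + 1 + 0 + 0 = 16
Shortfall: 36 − 16 = 20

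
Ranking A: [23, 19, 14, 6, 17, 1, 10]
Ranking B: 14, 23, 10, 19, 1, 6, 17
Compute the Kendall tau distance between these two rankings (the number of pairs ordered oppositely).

Assign each item its position (1..7) in the first ordering, then rewrite the second ordering as that position sequence:
positions: 23→1, 19→2, 14→3, 6→4, 17→5, 1→6, 10→7
second ordering as positions: [3, 1, 7, 2, 6, 4, 5]
Discordant pairs = inversions in this position sequence.
3: 1, 2 → 2
1: 0
7: 2, 6, 4, 5 → 4
2: 0
6: 4, 5 → 2
4: 0
5: 0
Total: 2 + 0 + 4 + 0 + 2 + 0 + 0 = 8

8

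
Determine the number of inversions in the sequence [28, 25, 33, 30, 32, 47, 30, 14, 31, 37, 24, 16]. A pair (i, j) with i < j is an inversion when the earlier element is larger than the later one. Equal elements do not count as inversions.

Element-by-element contributions:
28 → 25, 14, 24, 16 → 4
25 → 14, 24, 16 → 3
33 → 30, 32, 30, 14, 31, 24, 16 → 7
30 → 14, 24, 16 → 3
32 → 30, 14, 31, 24, 16 → 5
47 → 30, 14, 31, 37, 24, 16 → 6
30 → 14, 24, 16 → 3
14 → none → 0
31 → 24, 16 → 2
37 → 24, 16 → 2
24 → 16 → 1
16 → none → 0
Sum: 4 + 3 + 7 + 3 + 5 + 6 + 3 + 0 + 2 + 2 + 1 + 0 = 36

Inversions: 36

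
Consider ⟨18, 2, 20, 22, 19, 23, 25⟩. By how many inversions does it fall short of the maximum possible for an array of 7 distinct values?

18

Maximum inversions for 7 distinct elements is C(7, 2) = 7·6/2 = 21.
Current inversions — for each element, count later smaller elements:
18: 1
2: 0
20: 1
22: 1
19: 0
23: 0
25: 0
Current total: 1 + 0 + 1 + 1 + 0 + 0 + 0 = 3
Shortfall: 21 − 3 = 18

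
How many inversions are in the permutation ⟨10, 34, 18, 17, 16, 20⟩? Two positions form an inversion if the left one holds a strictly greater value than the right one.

There are 7 out-of-order pairs.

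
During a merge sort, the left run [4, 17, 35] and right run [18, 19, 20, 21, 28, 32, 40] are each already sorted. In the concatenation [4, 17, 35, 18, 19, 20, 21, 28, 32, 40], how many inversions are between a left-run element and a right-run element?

6 split inversions

For each element r of the right run, count left-run elements greater than r:
r = 18: 35 → 1
r = 19: 35 → 1
r = 20: 35 → 1
r = 21: 35 → 1
r = 28: 35 → 1
r = 32: 35 → 1
r = 40: none → 0
Cross-inversions: 1 + 1 + 1 + 1 + 1 + 1 + 0 = 6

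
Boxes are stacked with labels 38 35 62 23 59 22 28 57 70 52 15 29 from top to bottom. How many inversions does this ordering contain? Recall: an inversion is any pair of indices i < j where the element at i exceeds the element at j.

37

Count, for each position, how many later elements it exceeds:
38: 6
35: 5
62: 8
23: 2
59: 6
22: 1
28: 1
57: 3
70: 3
52: 2
15: 0
29: 0
Sum: 6 + 5 + 8 + 2 + 6 + 1 + 1 + 3 + 3 + 2 + 0 + 0 = 37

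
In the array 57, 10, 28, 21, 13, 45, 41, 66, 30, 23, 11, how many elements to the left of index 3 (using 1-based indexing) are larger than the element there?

1

The element at index 3 is 28.
Elements before it: 57, 10
Those larger than 28: 57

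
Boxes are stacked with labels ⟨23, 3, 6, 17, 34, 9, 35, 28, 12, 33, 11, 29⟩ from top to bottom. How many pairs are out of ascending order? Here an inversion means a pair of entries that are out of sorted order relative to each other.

Count, for each position, how many later elements it exceeds:
23: 6
3: 0
6: 0
17: 3
34: 6
9: 0
35: 5
28: 2
12: 1
33: 2
11: 0
29: 0
Sum: 6 + 0 + 0 + 3 + 6 + 0 + 5 + 2 + 1 + 2 + 0 + 0 = 25

There are 25 out-of-order pairs.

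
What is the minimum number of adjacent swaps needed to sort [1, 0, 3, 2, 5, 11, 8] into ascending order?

3

Minimum adjacent swaps = number of inversions (each swap of adjacent out-of-order elements removes one inversion and no swap can remove more).
Count inversions — for each element, later elements that are smaller:
1: 0 → 1
0: none → 0
3: 2 → 1
2: none → 0
5: none → 0
11: 8 → 1
8: none → 0
Total inversions: 1 + 0 + 1 + 0 + 0 + 1 + 0 = 3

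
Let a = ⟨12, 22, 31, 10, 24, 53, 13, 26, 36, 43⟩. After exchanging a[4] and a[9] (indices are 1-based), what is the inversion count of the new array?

Positions 4 and 9 hold 10 and 36; after swapping, the array is [12, 22, 31, 36, 24, 53, 13, 26, 10, 43].
For each element, count later entries that are smaller:
12 → 10 → 1
22 → 13, 10 → 2
31 → 24, 13, 26, 10 → 4
36 → 24, 13, 26, 10 → 4
24 → 13, 10 → 2
53 → 13, 26, 10, 43 → 4
13 → 10 → 1
26 → 10 → 1
10 → none → 0
43 → none → 0
Sum: 1 + 2 + 4 + 4 + 2 + 4 + 1 + 1 + 0 + 0 = 19

Inversions: 19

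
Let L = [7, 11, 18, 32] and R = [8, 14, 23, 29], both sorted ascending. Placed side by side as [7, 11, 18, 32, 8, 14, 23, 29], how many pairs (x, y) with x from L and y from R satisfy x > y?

7

For each element r of the right run, count left-run elements greater than r:
r = 8: 11, 18, 32 → 3
r = 14: 18, 32 → 2
r = 23: 32 → 1
r = 29: 32 → 1
Cross-inversions: 3 + 2 + 1 + 1 = 7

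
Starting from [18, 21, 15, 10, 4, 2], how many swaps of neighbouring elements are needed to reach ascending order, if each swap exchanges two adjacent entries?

Each adjacent swap fixes exactly one inversion, so the minimum swap count equals the number of inversions.
Count inversions — for each element, later elements that are smaller:
18: 15, 10, 4, 2 → 4
21: 15, 10, 4, 2 → 4
15: 10, 4, 2 → 3
10: 4, 2 → 2
4: 2 → 1
2: none → 0
Total inversions: 4 + 4 + 3 + 2 + 1 + 0 = 14

14 adjacent swaps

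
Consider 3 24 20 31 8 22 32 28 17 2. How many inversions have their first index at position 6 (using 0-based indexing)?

3

The element at index 6 is 32.
Elements after it: 28, 17, 2
Those smaller than 32: 28, 17, 2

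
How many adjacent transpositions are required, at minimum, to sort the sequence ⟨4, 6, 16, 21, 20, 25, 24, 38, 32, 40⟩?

There are 3 swaps.

The minimum number of adjacent swaps to sort an array equals its inversion count, since every such swap removes exactly one inversion.
Count inversions — for each element, later elements that are smaller:
4: none → 0
6: none → 0
16: none → 0
21: 20 → 1
20: none → 0
25: 24 → 1
24: none → 0
38: 32 → 1
32: none → 0
40: none → 0
Total inversions: 0 + 0 + 0 + 1 + 0 + 1 + 0 + 1 + 0 + 0 = 3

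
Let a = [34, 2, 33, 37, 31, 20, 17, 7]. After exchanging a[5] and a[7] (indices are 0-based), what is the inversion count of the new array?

17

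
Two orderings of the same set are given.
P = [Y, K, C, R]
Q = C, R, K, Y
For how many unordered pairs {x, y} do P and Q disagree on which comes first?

5

Assign each item its position (1..4) in the first ordering, then rewrite the second ordering as that position sequence:
positions: Y→1, K→2, C→3, R→4
second ordering as positions: [3, 4, 2, 1]
Discordant pairs = inversions in this position sequence.
3: 2, 1 → 2
4: 2, 1 → 2
2: 1 → 1
1: 0
Total: 2 + 2 + 1 + 0 = 5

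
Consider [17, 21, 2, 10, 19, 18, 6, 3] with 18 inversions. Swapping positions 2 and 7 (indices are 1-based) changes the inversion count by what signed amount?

Positions 2 and 7 hold 21 and 6; after swapping, the array is [17, 6, 2, 10, 19, 18, 21, 3].
For each element, count later entries that are smaller:
17: 4
6: 2
2: 0
10: 1
19: 2
18: 1
21: 1
3: 0
Sum: 4 + 2 + 0 + 1 + 2 + 1 + 1 + 0 = 11
Change: 11 − 18 = -7

-7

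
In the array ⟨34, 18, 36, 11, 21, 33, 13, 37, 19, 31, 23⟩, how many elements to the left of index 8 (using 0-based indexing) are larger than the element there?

5

The element at index 8 is 19.
Elements before it: 34, 18, 36, 11, 21, 33, 13, 37
Those larger than 19: 34, 36, 21, 33, 37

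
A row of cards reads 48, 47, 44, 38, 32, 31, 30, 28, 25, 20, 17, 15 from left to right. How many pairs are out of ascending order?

Inversions: 66

Sweep left to right; for each value list the smaller values that follow it:
48 → 47, 44, 38, 32, 31, 30, 28, 25, 20, 17, 15 → 11
47 → 44, 38, 32, 31, 30, 28, 25, 20, 17, 15 → 10
44 → 38, 32, 31, 30, 28, 25, 20, 17, 15 → 9
38 → 32, 31, 30, 28, 25, 20, 17, 15 → 8
32 → 31, 30, 28, 25, 20, 17, 15 → 7
31 → 30, 28, 25, 20, 17, 15 → 6
30 → 28, 25, 20, 17, 15 → 5
28 → 25, 20, 17, 15 → 4
25 → 20, 17, 15 → 3
20 → 17, 15 → 2
17 → 15 → 1
15 → none → 0
Sum: 11 + 10 + 9 + 8 + 7 + 6 + 5 + 4 + 3 + 2 + 1 + 0 = 66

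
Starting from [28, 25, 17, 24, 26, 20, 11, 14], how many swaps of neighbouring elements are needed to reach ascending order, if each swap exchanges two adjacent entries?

22

The minimum number of adjacent swaps to sort an array equals its inversion count, since every such swap removes exactly one inversion.
Count inversions — for each element, later elements that are smaller:
28: 25, 17, 24, 26, 20, 11, 14 → 7
25: 17, 24, 20, 11, 14 → 5
17: 11, 14 → 2
24: 20, 11, 14 → 3
26: 20, 11, 14 → 3
20: 11, 14 → 2
11: none → 0
14: none → 0
Total inversions: 7 + 5 + 2 + 3 + 3 + 2 + 0 + 0 = 22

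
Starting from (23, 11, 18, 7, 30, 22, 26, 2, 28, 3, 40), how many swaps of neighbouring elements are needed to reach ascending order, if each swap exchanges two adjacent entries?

24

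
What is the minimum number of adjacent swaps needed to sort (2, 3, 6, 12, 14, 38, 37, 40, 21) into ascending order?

4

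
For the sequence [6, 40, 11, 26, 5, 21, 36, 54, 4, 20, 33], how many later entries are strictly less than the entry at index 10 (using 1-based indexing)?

0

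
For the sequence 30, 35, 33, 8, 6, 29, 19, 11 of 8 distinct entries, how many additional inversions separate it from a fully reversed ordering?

8 inversions short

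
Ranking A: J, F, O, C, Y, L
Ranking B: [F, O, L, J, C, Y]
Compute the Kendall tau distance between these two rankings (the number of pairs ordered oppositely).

Assign each item its position (1..6) in the first ordering, then rewrite the second ordering as that position sequence:
positions: J→1, F→2, O→3, C→4, Y→5, L→6
second ordering as positions: [2, 3, 6, 1, 4, 5]
Discordant pairs = inversions in this position sequence.
2: 1 → 1
3: 1 → 1
6: 1, 4, 5 → 3
1: 0
4: 0
5: 0
Total: 1 + 1 + 3 + 0 + 0 + 0 = 5

5 discordant pairs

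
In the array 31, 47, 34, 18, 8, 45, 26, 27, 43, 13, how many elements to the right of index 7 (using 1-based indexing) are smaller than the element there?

The element at index 7 is 26.
Elements after it: 27, 43, 13
Those smaller than 26: 13

1 such element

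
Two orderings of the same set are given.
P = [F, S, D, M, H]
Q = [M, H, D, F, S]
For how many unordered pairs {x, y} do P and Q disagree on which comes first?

Assign each item its position (1..5) in the first ordering, then rewrite the second ordering as that position sequence:
positions: F→1, S→2, D→3, M→4, H→5
second ordering as positions: [4, 5, 3, 1, 2]
Discordant pairs = inversions in this position sequence.
4: 3, 1, 2 → 3
5: 3, 1, 2 → 3
3: 1, 2 → 2
1: 0
2: 0
Total: 3 + 3 + 2 + 0 + 0 = 8

8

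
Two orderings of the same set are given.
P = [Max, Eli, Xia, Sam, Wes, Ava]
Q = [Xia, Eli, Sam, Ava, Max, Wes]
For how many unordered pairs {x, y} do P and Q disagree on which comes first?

There are 6 disagreeing pairs.

Assign each item its position (1..6) in the first ordering, then rewrite the second ordering as that position sequence:
positions: Max→1, Eli→2, Xia→3, Sam→4, Wes→5, Ava→6
second ordering as positions: [3, 2, 4, 6, 1, 5]
Discordant pairs = inversions in this position sequence.
3: 2, 1 → 2
2: 1 → 1
4: 1 → 1
6: 1, 5 → 2
1: 0
5: 0
Total: 2 + 1 + 1 + 2 + 0 + 0 = 6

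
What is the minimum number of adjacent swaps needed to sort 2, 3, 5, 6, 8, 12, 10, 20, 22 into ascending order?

Minimum adjacent swaps = number of inversions (each swap of adjacent out-of-order elements removes one inversion and no swap can remove more).
Count inversions — for each element, later elements that are smaller:
2: none → 0
3: none → 0
5: none → 0
6: none → 0
8: none → 0
12: 10 → 1
10: none → 0
20: none → 0
22: none → 0
Total inversions: 0 + 0 + 0 + 0 + 0 + 1 + 0 + 0 + 0 = 1

1 swap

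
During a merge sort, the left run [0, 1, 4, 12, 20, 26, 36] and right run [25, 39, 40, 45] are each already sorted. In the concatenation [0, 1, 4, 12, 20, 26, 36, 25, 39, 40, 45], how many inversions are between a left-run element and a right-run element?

2

Take each right-half value and tally the left-half values above it:
r = 25: 26, 36 → 2
r = 39: none → 0
r = 40: none → 0
r = 45: none → 0
Cross-inversions: 2 + 0 + 0 + 0 = 2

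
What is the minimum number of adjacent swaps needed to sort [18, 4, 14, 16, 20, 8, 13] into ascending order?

Each adjacent swap fixes exactly one inversion, so the minimum swap count equals the number of inversions.
Count inversions — for each element, later elements that are smaller:
18: 4, 14, 16, 8, 13 → 5
4: none → 0
14: 8, 13 → 2
16: 8, 13 → 2
20: 8, 13 → 2
8: none → 0
13: none → 0
Total inversions: 5 + 0 + 2 + 2 + 2 + 0 + 0 = 11

11 swaps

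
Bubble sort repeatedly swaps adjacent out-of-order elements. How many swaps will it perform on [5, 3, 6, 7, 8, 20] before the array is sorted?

1

Each adjacent swap fixes exactly one inversion, so the minimum swap count equals the number of inversions.
Count inversions — for each element, later elements that are smaller:
5: 3 → 1
3: none → 0
6: none → 0
7: none → 0
8: none → 0
20: none → 0
Total inversions: 1 + 0 + 0 + 0 + 0 + 0 = 1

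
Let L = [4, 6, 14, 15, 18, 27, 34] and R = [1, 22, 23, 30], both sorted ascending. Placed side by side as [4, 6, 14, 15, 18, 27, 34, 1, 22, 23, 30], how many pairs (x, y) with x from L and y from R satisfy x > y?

12

For each element r of the right run, count left-run elements greater than r:
r = 1: 4, 6, 14, 15, 18, 27, 34 → 7
r = 22: 27, 34 → 2
r = 23: 27, 34 → 2
r = 30: 34 → 1
Cross-inversions: 7 + 2 + 2 + 1 = 12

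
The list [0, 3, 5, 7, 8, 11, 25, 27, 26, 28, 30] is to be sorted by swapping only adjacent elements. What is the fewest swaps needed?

Minimum adjacent swaps = number of inversions (each swap of adjacent out-of-order elements removes one inversion and no swap can remove more).
Count inversions — for each element, later elements that are smaller:
0: none → 0
3: none → 0
5: none → 0
7: none → 0
8: none → 0
11: none → 0
25: none → 0
27: 26 → 1
26: none → 0
28: none → 0
30: none → 0
Total inversions: 0 + 0 + 0 + 0 + 0 + 0 + 0 + 1 + 0 + 0 + 0 = 1

Swaps: 1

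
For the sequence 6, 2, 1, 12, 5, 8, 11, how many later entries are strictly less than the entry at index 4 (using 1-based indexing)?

3 such elements

The element at index 4 is 12.
Elements after it: 5, 8, 11
Those smaller than 12: 5, 8, 11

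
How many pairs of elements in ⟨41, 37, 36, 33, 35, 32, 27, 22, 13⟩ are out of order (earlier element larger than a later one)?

Sweep left to right; for each value list the smaller values that follow it:
41 → 37, 36, 33, 35, 32, 27, 22, 13 → 8
37 → 36, 33, 35, 32, 27, 22, 13 → 7
36 → 33, 35, 32, 27, 22, 13 → 6
33 → 32, 27, 22, 13 → 4
35 → 32, 27, 22, 13 → 4
32 → 27, 22, 13 → 3
27 → 22, 13 → 2
22 → 13 → 1
13 → none → 0
Sum: 8 + 7 + 6 + 4 + 4 + 3 + 2 + 1 + 0 = 35

There are 35 out-of-order pairs.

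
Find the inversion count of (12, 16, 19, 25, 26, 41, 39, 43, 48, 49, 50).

1 inversion

Element-by-element contributions:
12 → none → 0
16 → none → 0
19 → none → 0
25 → none → 0
26 → none → 0
41 → 39 → 1
39 → none → 0
43 → none → 0
48 → none → 0
49 → none → 0
50 → none → 0
Sum: 0 + 0 + 0 + 0 + 0 + 1 + 0 + 0 + 0 + 0 + 0 = 1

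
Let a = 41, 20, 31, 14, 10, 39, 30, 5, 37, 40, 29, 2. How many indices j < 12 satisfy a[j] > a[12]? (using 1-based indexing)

The element at index 12 is 2.
Elements before it: 41, 20, 31, 14, 10, 39, 30, 5, 37, 40, 29
Those larger than 2: 41, 20, 31, 14, 10, 39, 30, 5, 37, 40, 29

11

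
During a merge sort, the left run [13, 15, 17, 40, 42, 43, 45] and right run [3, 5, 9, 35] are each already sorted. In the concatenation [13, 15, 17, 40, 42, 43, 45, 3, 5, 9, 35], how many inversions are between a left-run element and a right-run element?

25

Count, for every r in R, how many entries of L exceed r:
r = 3: 13, 15, 17, 40, 42, 43, 45 → 7
r = 5: 13, 15, 17, 40, 42, 43, 45 → 7
r = 9: 13, 15, 17, 40, 42, 43, 45 → 7
r = 35: 40, 42, 43, 45 → 4
Cross-inversions: 7 + 7 + 7 + 4 = 25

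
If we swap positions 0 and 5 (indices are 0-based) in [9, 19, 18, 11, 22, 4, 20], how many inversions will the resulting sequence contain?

8

Positions 0 and 5 hold 9 and 4; after swapping, the array is [4, 19, 18, 11, 22, 9, 20].
Count, for each position, how many later elements it exceeds:
4 → none → 0
19 → 18, 11, 9 → 3
18 → 11, 9 → 2
11 → 9 → 1
22 → 9, 20 → 2
9 → none → 0
20 → none → 0
Sum: 0 + 3 + 2 + 1 + 2 + 0 + 0 = 8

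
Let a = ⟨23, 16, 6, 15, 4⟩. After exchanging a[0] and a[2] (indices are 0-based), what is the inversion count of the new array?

6

Positions 0 and 2 hold 23 and 6; after swapping, the array is [6, 16, 23, 15, 4].
Sweep left to right; for each value list the smaller values that follow it:
6: 1
16: 2
23: 2
15: 1
4: 0
Sum: 1 + 2 + 2 + 1 + 0 = 6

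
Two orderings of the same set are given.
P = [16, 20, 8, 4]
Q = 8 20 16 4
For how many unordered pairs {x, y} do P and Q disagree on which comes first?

There are 3 disagreeing pairs.

Assign each item its position (1..4) in the first ordering, then rewrite the second ordering as that position sequence:
positions: 16→1, 20→2, 8→3, 4→4
second ordering as positions: [3, 2, 1, 4]
Discordant pairs = inversions in this position sequence.
3: 2, 1 → 2
2: 1 → 1
1: 0
4: 0
Total: 2 + 1 + 0 + 0 = 3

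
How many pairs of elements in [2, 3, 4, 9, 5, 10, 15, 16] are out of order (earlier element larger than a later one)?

For each element, count later entries that are smaller:
2 → none → 0
3 → none → 0
4 → none → 0
9 → 5 → 1
5 → none → 0
10 → none → 0
15 → none → 0
16 → none → 0
Sum: 0 + 0 + 0 + 1 + 0 + 0 + 0 + 0 = 1

There is 1 inversion.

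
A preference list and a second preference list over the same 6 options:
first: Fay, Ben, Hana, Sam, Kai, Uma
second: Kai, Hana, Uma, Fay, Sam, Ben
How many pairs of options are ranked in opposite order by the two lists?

10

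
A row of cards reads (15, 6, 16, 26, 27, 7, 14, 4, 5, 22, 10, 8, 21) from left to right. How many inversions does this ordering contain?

There are 41 inversions.

Sweep left to right; for each value list the smaller values that follow it:
15 → 6, 7, 14, 4, 5, 10, 8 → 7
6 → 4, 5 → 2
16 → 7, 14, 4, 5, 10, 8 → 6
26 → 7, 14, 4, 5, 22, 10, 8, 21 → 8
27 → 7, 14, 4, 5, 22, 10, 8, 21 → 8
7 → 4, 5 → 2
14 → 4, 5, 10, 8 → 4
4 → none → 0
5 → none → 0
22 → 10, 8, 21 → 3
10 → 8 → 1
8 → none → 0
21 → none → 0
Sum: 7 + 2 + 6 + 8 + 8 + 2 + 4 + 0 + 0 + 3 + 1 + 0 + 0 = 41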